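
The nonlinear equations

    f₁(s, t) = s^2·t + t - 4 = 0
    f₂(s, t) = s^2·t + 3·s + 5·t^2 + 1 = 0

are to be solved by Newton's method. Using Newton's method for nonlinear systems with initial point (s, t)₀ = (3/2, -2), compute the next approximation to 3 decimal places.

At (3/2, -2): F = (-10.500, 21.000).
Jacobian J = [[2·s·t, s^2 + 1], [2·s·t + 3, s^2 + 10·t]].
At the point, J = [[-6.000, 3.250], [-3.000, -17.750]] (det J = 116.250).
Solving J·Δ = −F gives Δ = (-1.016, 1.355).
Then the next iterate is (s, t)₁ = (0.484, -0.645).

(0.484, -0.645)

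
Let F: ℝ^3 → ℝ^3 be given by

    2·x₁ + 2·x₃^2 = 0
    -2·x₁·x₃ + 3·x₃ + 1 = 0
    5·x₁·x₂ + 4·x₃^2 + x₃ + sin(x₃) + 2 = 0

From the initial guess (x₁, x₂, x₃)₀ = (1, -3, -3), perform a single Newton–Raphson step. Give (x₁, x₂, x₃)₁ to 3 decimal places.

(1.054, 1.230, -1.324)

At (1, -3, -3): F = (20.000, -2.000, 19.85888).
Jacobian J = [[2, 0, 4·x₃], [-2·x₃, 0, -2·x₁ + 3], [5·x₂, 5·x₁, 8·x₃ + cos(x₃) + 1]].
At the point, J = [[2.000, 0.000, -12.000], [6.000, 0.000, 1.000], [-15.000, 5.000, -23.98999]] (det J = -370.000).
Solving J·Δ = −F gives Δ = (0.054, 4.230, 1.676).
Then the next iterate is (x₁, x₂, x₃)₁ = (1.054, 1.230, -1.324).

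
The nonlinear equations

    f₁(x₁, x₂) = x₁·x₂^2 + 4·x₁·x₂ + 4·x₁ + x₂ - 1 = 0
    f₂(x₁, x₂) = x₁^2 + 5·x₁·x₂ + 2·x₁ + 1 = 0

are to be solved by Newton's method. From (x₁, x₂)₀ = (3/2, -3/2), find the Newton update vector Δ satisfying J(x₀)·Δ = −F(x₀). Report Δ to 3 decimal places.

(0.423, 0.808)

At (3/2, -3/2): F = (-2.125, -5.000).
Jacobian J = [[x₂^2 + 4·x₂ + 4, 2·x₁·x₂ + 4·x₁ + 1], [2·x₁ + 5·x₂ + 2, 5·x₁]].
At the point, J = [[0.250, 2.500], [-2.500, 7.500]] (det J = 8.125).
Solving J·Δ = −F gives Δ = (0.423, 0.808).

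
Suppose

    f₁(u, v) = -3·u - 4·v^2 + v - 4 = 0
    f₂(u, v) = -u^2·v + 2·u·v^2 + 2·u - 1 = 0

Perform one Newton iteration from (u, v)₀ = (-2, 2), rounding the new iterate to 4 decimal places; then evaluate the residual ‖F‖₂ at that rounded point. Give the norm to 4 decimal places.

At (-2, 2): F = (-12.0000, -29.0000).
Jacobian J = [[-3, -8·v + 1], [-2·u·v + 2·v^2 + 2, -u^2 + 4·u·v]].
At the point, J = [[-3.0000, -15.0000], [18.0000, -20.0000]] (det J = 330.0000).
Solving J·Δ = −F gives Δ = (0.5909, -0.9182).
Then the next iterate is (u, v)₁ = (-1.4091, 1.0818).
Re-evaluating at (-1.4091, 1.0818): F = (-3.372065, -9.264297), so ‖F‖₂ = 9.8589.

9.8589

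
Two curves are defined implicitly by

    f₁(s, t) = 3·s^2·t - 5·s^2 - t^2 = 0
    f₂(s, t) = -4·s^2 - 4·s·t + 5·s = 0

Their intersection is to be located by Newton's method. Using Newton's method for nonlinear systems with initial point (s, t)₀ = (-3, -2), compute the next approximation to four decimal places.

At (-3, -2): F = (-103.0000, -75.0000).
Jacobian J = [[6·s·t - 10·s, 3·s^2 - 2·t], [-8·s - 4·t + 5, -4·s]].
At the point, J = [[66.0000, 31.0000], [37.0000, 12.0000]] (det J = -355.0000).
Solving J·Δ = −F gives Δ = (3.0676, -3.2085).
Then the next iterate is (s, t)₁ = (0.0676, -5.2085).

(0.0676, -5.2085)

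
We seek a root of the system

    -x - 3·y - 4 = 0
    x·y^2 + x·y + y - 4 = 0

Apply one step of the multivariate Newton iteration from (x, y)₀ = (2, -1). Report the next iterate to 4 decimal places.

(14.0000, -6.0000)

At (2, -1): F = (-3.0000, -5.0000).
Jacobian J = [[-1, -3], [y^2 + y, 2·x·y + x + 1]].
At the point, J = [[-1.0000, -3.0000], [0.0000, -1.0000]] (det J = 1.0000).
Solving J·Δ = −F gives Δ = (12.0000, -5.0000).
Then the next iterate is (x, y)₁ = (14.0000, -6.0000).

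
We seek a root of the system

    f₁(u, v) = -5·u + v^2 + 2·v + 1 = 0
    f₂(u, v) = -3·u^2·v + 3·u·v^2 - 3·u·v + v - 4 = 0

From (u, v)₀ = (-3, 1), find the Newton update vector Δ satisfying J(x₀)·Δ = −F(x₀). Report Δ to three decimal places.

At (-3, 1): F = (19.000, -30.000).
Jacobian J = [[-5, 2·v + 2], [-6·u·v + 3·v^2 - 3·v, -3·u^2 + 6·u·v - 3·u + 1]].
At the point, J = [[-5.000, 4.000], [18.000, -35.000]] (det J = 103.000).
Solving J·Δ = −F gives Δ = (5.291, 1.864).

(5.291, 1.864)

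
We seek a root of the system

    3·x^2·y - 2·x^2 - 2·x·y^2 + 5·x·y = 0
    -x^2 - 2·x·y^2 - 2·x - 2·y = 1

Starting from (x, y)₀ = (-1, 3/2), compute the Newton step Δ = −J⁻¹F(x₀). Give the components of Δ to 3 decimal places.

(0.800, 0.525)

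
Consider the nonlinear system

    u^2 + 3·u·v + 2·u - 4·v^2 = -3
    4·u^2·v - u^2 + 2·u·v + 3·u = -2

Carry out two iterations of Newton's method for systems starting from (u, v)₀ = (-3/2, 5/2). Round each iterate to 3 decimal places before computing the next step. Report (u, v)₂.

(-1.763, 0.480)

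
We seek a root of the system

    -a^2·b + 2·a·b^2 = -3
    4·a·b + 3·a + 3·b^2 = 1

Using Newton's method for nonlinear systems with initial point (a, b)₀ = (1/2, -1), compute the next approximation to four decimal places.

At (1/2, -1): F = (4.2500, 1.5000).
Jacobian J = [[-2·a·b + 2·b^2, -a^2 + 4·a·b], [4·b + 3, 4·a + 6·b]].
At the point, J = [[3.0000, -2.2500], [-1.0000, -4.0000]] (det J = -14.2500).
Solving J·Δ = −F gives Δ = (-0.9561, 0.6140).
Then the next iterate is (a, b)₁ = (-0.4561, -0.3860).

(-0.4561, -0.3860)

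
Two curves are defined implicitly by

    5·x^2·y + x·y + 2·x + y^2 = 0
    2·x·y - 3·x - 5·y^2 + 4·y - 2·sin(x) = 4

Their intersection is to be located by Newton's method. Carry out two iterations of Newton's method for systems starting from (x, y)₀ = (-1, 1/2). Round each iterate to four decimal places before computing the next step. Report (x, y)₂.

(-0.8710, 0.5079)

At (-1, 1/2): F = (0.2500, 0.432942).
Jacobian J = [[10·x·y + y + 2, 5·x^2 + x + 2·y], [2·y - 2·cos(x) - 3, 2·x - 10·y + 4]].
At the point, J = [[-2.5000, 5.0000], [-3.080605, -3.0000]] (det J = 22.903023).
Solving J·Δ = −F gives Δ = (0.1273, 0.0136).
Then the next iterate is (x, y)₁ = (-0.8727, 0.5136).
Round to (-0.8727, 0.5136) and repeat: F = (0.025969, -0.010728), J = [[-1.968587, 3.962526], [-3.258321, -2.8814]].
Δ = (0.0017, -0.0057), so (x, y)₂ = (-0.8710, 0.5079).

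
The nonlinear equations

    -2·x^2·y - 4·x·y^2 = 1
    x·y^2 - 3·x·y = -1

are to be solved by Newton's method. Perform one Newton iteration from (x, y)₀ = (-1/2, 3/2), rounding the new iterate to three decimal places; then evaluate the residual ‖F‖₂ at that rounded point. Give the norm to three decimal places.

9.120

At (-1/2, 3/2): F = (2.750, 2.125).
Jacobian J = [[-4·x·y - 4·y^2, -2·x^2 - 8·x·y], [y^2 - 3·y, 2·x·y - 3·x]].
At the point, J = [[-6.000, 5.500], [-2.250, 0.000]] (det J = 12.375).
Solving J·Δ = −F gives Δ = (0.944, 0.530).
Then the next iterate is (x, y)₁ = (0.444, 2.030).
Re-evaluating at (0.444, 2.030): F = (-9.11909, 0.12572), so ‖F‖₂ = 9.120.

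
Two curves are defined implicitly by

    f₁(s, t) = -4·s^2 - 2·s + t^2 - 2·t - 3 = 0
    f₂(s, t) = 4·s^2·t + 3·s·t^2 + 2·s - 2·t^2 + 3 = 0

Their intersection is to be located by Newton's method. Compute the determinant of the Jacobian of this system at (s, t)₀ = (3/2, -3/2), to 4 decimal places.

-67.2500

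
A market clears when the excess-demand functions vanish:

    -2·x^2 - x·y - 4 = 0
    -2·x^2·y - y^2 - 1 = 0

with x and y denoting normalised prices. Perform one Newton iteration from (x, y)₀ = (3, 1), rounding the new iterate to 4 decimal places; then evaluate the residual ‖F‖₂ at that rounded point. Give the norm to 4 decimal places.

8.8567

At (3, 1): F = (-25.0000, -20.0000).
Jacobian J = [[-4·x - y, -x], [-4·x·y, -2·x^2 - 2·y]].
At the point, J = [[-13.0000, -3.0000], [-12.0000, -20.0000]] (det J = 224.0000).
Solving J·Δ = −F gives Δ = (-1.9643, 0.1786).
Then the next iterate is (x, y)₁ = (1.0357, 1.1786).
Re-evaluating at (1.0357, 1.1786): F = (-7.366025, -4.917606), so ‖F‖₂ = 8.8567.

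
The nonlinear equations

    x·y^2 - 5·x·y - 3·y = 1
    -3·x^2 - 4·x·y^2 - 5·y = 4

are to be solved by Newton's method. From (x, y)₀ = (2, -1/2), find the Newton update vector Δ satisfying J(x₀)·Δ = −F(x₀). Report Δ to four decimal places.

At (2, -1/2): F = (6.0000, -15.5000).
Jacobian J = [[y^2 - 5·y, 2·x·y - 5·x - 3], [-6·x - 4·y^2, -8·x·y - 5]].
At the point, J = [[2.7500, -15.0000], [-13.0000, 3.0000]] (det J = -186.7500).
Solving J·Δ = −F gives Δ = (-1.1486, 0.1894).

(-1.1486, 0.1894)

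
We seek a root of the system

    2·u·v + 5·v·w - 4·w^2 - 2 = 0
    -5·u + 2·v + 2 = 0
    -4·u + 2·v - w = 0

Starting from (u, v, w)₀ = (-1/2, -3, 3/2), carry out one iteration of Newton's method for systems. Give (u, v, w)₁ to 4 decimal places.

(4.4179, 10.0448, 2.4179)

At (-1/2, -3, 3/2): F = (-30.5000, -1.5000, -5.5000).
Jacobian J = [[2·v, 2·u + 5·w, 5·v - 8·w], [-5, 2, 0], [-4, 2, -1]].
At the point, J = [[-6.0000, 6.5000, -27.0000], [-5.0000, 2.0000, 0.0000], [-4.0000, 2.0000, -1.0000]] (det J = 33.5000).
Solving J·Δ = −F gives Δ = (4.9179, 13.0448, 0.9179).
Then the next iterate is (u, v, w)₁ = (4.4179, 10.0448, 2.4179).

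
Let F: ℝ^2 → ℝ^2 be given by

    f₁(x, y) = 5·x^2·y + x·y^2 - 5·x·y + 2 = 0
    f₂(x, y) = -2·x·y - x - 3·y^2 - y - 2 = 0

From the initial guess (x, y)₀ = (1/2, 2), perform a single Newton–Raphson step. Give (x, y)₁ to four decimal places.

(0.3636, 0.7273)

At (1/2, 2): F = (1.5000, -18.5000).
Jacobian J = [[10·x·y + y^2 - 5·y, 5·x^2 + 2·x·y - 5·x], [-2·y - 1, -2·x - 6·y - 1]].
At the point, J = [[4.0000, 0.7500], [-5.0000, -14.0000]] (det J = -52.2500).
Solving J·Δ = −F gives Δ = (-0.1364, -1.2727).
Then the next iterate is (x, y)₁ = (0.3636, 0.7273).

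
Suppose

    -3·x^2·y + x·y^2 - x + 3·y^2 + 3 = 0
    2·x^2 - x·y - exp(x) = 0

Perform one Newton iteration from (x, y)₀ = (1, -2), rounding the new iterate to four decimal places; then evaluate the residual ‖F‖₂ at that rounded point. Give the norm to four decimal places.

6.4050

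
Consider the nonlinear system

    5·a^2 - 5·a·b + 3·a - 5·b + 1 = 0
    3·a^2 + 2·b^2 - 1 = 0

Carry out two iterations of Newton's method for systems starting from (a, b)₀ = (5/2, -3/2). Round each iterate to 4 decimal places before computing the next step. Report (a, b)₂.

At (5/2, -3/2): F = (66.0000, 22.2500).
Jacobian J = [[10·a - 5·b + 3, -5·a - 5], [6·a, 4·b]].
At the point, J = [[35.5000, -17.5000], [15.0000, -6.0000]] (det J = 49.5000).
Solving J·Δ = −F gives Δ = (0.1338, 4.0429).
Then the next iterate is (a, b)₁ = (2.6338, 2.5429).
Round to (2.6338, 2.5429) and repeat: F = (-2.616038, 32.743388), J = [[16.6235, -18.1690], [15.8028, 10.1716]].
Δ = (-1.2457, -1.2837), so (a, b)₂ = (1.3881, 1.2592).

(1.3881, 1.2592)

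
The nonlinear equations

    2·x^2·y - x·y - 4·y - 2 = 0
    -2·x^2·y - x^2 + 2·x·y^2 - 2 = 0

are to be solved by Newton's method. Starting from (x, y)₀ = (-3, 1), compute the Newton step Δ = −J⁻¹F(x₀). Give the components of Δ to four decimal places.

At (-3, 1): F = (15.0000, -35.0000).
Jacobian J = [[4·x·y - y, 2·x^2 - x - 4], [-4·x·y - 2·x + 2·y^2, -2·x^2 + 4·x·y]].
At the point, J = [[-13.0000, 17.0000], [20.0000, -30.0000]] (det J = 50.0000).
Solving J·Δ = −F gives Δ = (-2.9000, -3.1000).

(-2.9000, -3.1000)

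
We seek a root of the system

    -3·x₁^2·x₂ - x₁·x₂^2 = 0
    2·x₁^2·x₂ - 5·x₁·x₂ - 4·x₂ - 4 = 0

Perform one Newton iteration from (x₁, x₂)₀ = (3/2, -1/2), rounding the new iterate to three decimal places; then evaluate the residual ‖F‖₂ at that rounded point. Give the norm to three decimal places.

At (3/2, -1/2): F = (3.000, -0.500).
Jacobian J = [[-6·x₁·x₂ - x₂^2, -3·x₁^2 - 2·x₁·x₂], [4·x₁·x₂ - 5·x₂, 2·x₁^2 - 5·x₁ - 4]].
At the point, J = [[4.250, -5.250], [-0.500, -7.000]] (det J = -32.375).
Solving J·Δ = −F gives Δ = (-0.730, -0.019).
Then the next iterate is (x₁, x₂)₁ = (0.770, -0.519).
Re-evaluating at (0.770, -0.519): F = (0.71574, -0.54128), so ‖F‖₂ = 0.897.

0.897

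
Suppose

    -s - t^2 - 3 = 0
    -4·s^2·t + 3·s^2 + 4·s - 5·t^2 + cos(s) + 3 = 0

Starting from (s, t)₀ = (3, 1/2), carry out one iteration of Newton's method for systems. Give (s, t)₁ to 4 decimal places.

(-2.4663, -0.2837)

At (3, 1/2): F = (-6.2500, 21.760008).
Jacobian J = [[-1, -2·t], [-8·s·t + 6·s - sin(s) + 4, -4·s^2 - 10·t]].
At the point, J = [[-1.0000, -1.0000], [9.858880, -41.0000]] (det J = 50.858880).
Solving J·Δ = −F gives Δ = (-5.4663, -0.7837).
Then the next iterate is (s, t)₁ = (-2.4663, -0.2837).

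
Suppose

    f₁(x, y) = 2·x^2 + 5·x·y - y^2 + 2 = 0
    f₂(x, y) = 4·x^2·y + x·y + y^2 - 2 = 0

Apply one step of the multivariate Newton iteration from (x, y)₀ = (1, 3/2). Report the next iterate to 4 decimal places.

(0.1000, 2.0500)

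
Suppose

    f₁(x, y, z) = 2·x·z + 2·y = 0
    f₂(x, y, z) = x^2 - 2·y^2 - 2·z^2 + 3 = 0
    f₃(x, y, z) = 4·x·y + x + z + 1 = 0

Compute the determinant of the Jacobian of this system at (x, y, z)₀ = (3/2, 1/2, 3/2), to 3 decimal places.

132.000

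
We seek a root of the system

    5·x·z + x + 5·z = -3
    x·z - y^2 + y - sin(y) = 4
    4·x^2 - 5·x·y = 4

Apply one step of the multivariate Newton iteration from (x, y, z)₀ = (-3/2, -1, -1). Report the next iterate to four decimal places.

(-0.0825, 0.6563, -1.6680)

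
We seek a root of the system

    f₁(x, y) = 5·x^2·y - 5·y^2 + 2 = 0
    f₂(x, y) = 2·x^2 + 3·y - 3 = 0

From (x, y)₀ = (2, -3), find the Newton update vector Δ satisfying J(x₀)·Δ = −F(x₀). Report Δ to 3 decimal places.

At (2, -3): F = (-103.000, -4.000).
Jacobian J = [[10·x·y, 5·x^2 - 10·y], [4·x, 3]].
At the point, J = [[-60.000, 50.000], [8.000, 3.000]] (det J = -580.000).
Solving J·Δ = −F gives Δ = (-0.188, 1.834).

(-0.188, 1.834)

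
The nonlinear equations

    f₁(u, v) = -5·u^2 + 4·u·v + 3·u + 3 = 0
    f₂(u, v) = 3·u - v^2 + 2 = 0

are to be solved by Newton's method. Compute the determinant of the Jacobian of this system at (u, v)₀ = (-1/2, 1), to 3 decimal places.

-18.000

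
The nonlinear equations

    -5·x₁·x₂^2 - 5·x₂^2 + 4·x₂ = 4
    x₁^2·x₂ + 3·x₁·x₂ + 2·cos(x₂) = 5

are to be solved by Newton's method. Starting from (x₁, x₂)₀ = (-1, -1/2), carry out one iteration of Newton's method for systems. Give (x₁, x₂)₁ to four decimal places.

At (-1, -1/2): F = (-6.0000, -2.244835).
Jacobian J = [[-5·x₂^2, -10·x₁·x₂ - 10·x₂ + 4], [2·x₁·x₂ + 3·x₂, x₁^2 + 3·x₁ - 2·sin(x₂)]].
At the point, J = [[-1.2500, 4.0000], [-0.5000, -1.041149]] (det J = 3.301436).
Solving J·Δ = −F gives Δ = (-4.6120, 0.0587).
Then the next iterate is (x₁, x₂)₁ = (-5.6120, -0.4413).

(-5.6120, -0.4413)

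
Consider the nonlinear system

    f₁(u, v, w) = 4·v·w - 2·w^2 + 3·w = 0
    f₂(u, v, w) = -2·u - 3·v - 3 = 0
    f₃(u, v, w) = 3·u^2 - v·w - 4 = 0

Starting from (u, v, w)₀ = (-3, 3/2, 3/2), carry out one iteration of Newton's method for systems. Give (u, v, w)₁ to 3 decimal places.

At (-3, 3/2, 3/2): F = (9.000, -1.500, 20.750).
Jacobian J = [[0, 4·w, 4·v - 4·w + 3], [-2, -3, 0], [6·u, -w, -v]].
At the point, J = [[0.000, 6.000, 3.000], [-2.000, -3.000, 0.000], [-18.000, -1.500, -1.500]] (det J = -171.000).
Solving J·Δ = −F gives Δ = (1.289, -1.360, -0.281).
Then the next iterate is (u, v, w)₁ = (-1.711, 0.140, 1.219).

(-1.711, 0.140, 1.219)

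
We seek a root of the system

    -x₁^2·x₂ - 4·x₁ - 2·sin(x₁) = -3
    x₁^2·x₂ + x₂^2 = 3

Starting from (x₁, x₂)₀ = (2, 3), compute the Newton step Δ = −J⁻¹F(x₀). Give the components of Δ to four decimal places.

At (2, 3): F = (-18.818595, 18.0000).
Jacobian J = [[-2·x₁·x₂ - 2·cos(x₁) - 4, -x₁^2], [2·x₁·x₂, x₁^2 + 2·x₂]].
At the point, J = [[-15.167706, -4.0000], [12.0000, 10.0000]] (det J = -103.677063).
Solving J·Δ = −F gives Δ = (-1.1207, -0.4552).

(-1.1207, -0.4552)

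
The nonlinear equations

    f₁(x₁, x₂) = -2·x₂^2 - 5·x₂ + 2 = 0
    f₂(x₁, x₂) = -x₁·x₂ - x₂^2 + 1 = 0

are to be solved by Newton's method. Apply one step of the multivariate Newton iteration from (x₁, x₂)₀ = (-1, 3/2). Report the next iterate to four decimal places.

(0.3788, 0.5909)

At (-1, 3/2): F = (-10.0000, 0.2500).
Jacobian J = [[0, -4·x₂ - 5], [-x₂, -x₁ - 2·x₂]].
At the point, J = [[0.0000, -11.0000], [-1.5000, -2.0000]] (det J = -16.5000).
Solving J·Δ = −F gives Δ = (1.3788, -0.9091).
Then the next iterate is (x₁, x₂)₁ = (0.3788, 0.5909).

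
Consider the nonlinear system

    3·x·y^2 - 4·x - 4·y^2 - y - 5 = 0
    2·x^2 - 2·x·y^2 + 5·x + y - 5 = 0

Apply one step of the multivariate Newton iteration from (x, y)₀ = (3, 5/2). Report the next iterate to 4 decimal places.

(2.6776, 2.2086)

At (3, 5/2): F = (11.7500, -7.0000).
Jacobian J = [[3·y^2 - 4, 6·x·y - 8·y - 1], [4·x - 2·y^2 + 5, -4·x·y + 1]].
At the point, J = [[14.7500, 24.0000], [4.5000, -29.0000]] (det J = -535.7500).
Solving J·Δ = −F gives Δ = (-0.3224, -0.2914).
Then the next iterate is (x, y)₁ = (2.6776, 2.2086).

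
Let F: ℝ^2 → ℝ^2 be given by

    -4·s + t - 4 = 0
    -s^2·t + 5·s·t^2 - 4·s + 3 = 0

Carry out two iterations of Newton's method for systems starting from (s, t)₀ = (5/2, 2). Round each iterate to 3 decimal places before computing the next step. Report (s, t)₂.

(-0.704, 1.184)

At (5/2, 2): F = (-12.000, 30.500).
Jacobian J = [[-4, 1], [-2·s·t + 5·t^2 - 4, -s^2 + 10·s·t]].
At the point, J = [[-4.000, 1.000], [6.000, 43.750]] (det J = -181.000).
Solving J·Δ = −F gives Δ = (-3.069, -0.276).
Then the next iterate is (s, t)₁ = (-0.569, 1.724).
Round to (-0.569, 1.724) and repeat: F = (0.000, -3.73800), J = [[-4.000, 1.000], [12.82279, -10.13332]].
Δ = (-0.135, -0.540), so (s, t)₂ = (-0.704, 1.184).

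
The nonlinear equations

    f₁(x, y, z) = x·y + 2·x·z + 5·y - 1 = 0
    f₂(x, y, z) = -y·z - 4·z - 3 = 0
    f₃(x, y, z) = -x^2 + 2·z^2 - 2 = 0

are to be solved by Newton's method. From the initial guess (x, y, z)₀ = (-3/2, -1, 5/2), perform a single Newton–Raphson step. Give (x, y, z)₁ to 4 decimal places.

At (-3/2, -1, 5/2): F = (-12.0000, -10.5000, 8.2500).
Jacobian J = [[y + 2·z, x + 5, 2·x], [0, -z, -y - 4], [-2·x, 0, 4·z]].
At the point, J = [[4.0000, 3.5000, -3.0000], [0.0000, -2.5000, -3.0000], [3.0000, 0.0000, 10.0000]] (det J = -154.0000).
Solving J·Δ = −F gives Δ = (3.3701, -1.9968, -1.8360).
Then the next iterate is (x, y, z)₁ = (1.8701, -2.9968, 0.6640).

(1.8701, -2.9968, 0.6640)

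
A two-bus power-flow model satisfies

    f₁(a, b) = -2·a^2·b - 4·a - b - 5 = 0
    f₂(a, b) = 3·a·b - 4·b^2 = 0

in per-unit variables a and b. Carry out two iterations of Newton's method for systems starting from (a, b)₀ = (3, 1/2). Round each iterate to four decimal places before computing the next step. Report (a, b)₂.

(-1.2878, -0.0929)

At (3, 1/2): F = (-26.5000, 3.5000).
Jacobian J = [[-4·a·b - 4, -2·a^2 - 1], [3·b, 3·a - 8·b]].
At the point, J = [[-10.0000, -19.0000], [1.5000, 5.0000]] (det J = -21.5000).
Solving J·Δ = −F gives Δ = (-3.0698, 0.2209).
Then the next iterate is (a, b)₁ = (-0.0698, 0.7209).
Round to (-0.0698, 0.7209) and repeat: F = (-5.448725, -2.229744), J = [[-3.798725, -1.009744], [2.1627, -5.9766]].
Δ = (-1.2180, -0.8138), so (a, b)₂ = (-1.2878, -0.0929).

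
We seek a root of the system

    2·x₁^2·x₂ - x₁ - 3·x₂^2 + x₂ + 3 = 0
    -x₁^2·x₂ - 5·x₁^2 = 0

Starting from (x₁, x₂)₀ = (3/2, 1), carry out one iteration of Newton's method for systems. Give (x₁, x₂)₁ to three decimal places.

At (3/2, 1): F = (4.000, -13.500).
Jacobian J = [[4·x₁·x₂ - 1, 2·x₁^2 - 6·x₂ + 1], [-2·x₁·x₂ - 10·x₁, -x₁^2]].
At the point, J = [[5.000, -0.500], [-18.000, -2.250]] (det J = -20.250).
Solving J·Δ = −F gives Δ = (-0.778, 0.222).
Then the next iterate is (x₁, x₂)₁ = (0.722, 1.222).

(0.722, 1.222)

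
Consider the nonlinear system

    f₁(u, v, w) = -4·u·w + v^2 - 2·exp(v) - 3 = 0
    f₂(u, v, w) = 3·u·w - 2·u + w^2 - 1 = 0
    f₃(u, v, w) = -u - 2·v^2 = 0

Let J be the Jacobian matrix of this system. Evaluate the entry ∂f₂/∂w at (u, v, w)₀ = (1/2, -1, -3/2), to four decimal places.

∂f₂/∂w = 3·u + 2·w.
At (1/2, -1, -3/2) this is -1.5000.

-1.5000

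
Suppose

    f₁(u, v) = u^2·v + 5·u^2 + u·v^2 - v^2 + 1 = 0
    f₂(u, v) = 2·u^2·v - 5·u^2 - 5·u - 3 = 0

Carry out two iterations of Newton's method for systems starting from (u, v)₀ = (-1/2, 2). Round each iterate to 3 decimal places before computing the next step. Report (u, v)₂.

At (-1/2, 2): F = (-3.250, -0.750).
Jacobian J = [[2·u·v + 10·u + v^2, u^2 + 2·u·v - 2·v], [4·u·v - 10·u - 5, 2·u^2]].
At the point, J = [[-3.000, -5.750], [-4.000, 0.500]] (det J = -24.500).
Solving J·Δ = −F gives Δ = (-0.242, -0.439).
Then the next iterate is (u, v)₁ = (-0.742, 1.561).
Round to (-0.742, 1.561) and repeat: F = (0.36748, -0.32396), J = [[-7.29980, -4.88796], [-2.21305, 1.10113]].
Δ = (-0.063, 0.169), so (u, v)₂ = (-0.805, 1.730).

(-0.805, 1.730)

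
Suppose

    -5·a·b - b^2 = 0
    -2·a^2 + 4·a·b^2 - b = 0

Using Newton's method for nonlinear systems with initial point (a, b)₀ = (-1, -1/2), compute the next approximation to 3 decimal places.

At (-1, -1/2): F = (-2.750, -2.500).
Jacobian J = [[-5·b, -5·a - 2·b], [-4·a + 4·b^2, 8·a·b - 1]].
At the point, J = [[2.500, 6.000], [5.000, 3.000]] (det J = -22.500).
Solving J·Δ = −F gives Δ = (0.300, 0.333).
Then the next iterate is (a, b)₁ = (-0.700, -0.167).

(-0.700, -0.167)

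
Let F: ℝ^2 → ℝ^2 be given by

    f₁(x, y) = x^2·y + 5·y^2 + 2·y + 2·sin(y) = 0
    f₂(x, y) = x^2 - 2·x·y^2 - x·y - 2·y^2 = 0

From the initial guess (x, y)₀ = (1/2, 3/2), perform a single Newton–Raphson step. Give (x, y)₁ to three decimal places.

At (1/2, 3/2): F = (16.61999, -7.250).
Jacobian J = [[2·x·y, x^2 + 10·y + 2·cos(y) + 2], [2·x - 2·y^2 - y, -4·x·y - x - 4·y]].
At the point, J = [[1.500, 17.39147], [-5.000, -9.500]] (det J = 72.70737).
Solving J·Δ = −F gives Δ = (0.437, -0.993).
Then the next iterate is (x, y)₁ = (0.937, 0.507).

(0.937, 0.507)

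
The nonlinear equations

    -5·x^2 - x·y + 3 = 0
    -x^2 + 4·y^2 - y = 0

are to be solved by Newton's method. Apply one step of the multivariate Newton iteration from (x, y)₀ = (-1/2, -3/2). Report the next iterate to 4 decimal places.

(-0.7132, -0.7279)

At (-1/2, -3/2): F = (1.0000, 10.2500).
Jacobian J = [[-10·x - y, -x], [-2·x, 8·y - 1]].
At the point, J = [[6.5000, 0.5000], [1.0000, -13.0000]] (det J = -85.0000).
Solving J·Δ = −F gives Δ = (-0.2132, 0.7721).
Then the next iterate is (x, y)₁ = (-0.7132, -0.7279).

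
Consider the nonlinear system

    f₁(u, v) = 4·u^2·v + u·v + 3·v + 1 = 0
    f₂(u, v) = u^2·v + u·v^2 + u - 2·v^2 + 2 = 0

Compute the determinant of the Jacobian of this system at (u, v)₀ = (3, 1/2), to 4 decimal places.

J = [[8·u·v + v, 4·u^2 + u + 3], [2·u·v + v^2 + 1, u^2 + 2·u·v - 4·v]].
At the point, J = [[12.5000, 42.0000], [4.2500, 10.0000]].
det J = -53.5000.

-53.5000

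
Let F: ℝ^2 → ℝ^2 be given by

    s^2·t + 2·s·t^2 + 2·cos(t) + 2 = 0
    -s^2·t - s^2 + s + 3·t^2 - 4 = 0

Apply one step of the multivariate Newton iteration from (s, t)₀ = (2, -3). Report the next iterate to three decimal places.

(-0.689, -2.600)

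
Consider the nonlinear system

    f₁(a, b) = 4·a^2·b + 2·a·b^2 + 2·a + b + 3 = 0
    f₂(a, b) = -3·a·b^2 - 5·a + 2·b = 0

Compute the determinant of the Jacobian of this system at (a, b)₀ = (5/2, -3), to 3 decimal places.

-2008.000

J = [[8·a·b + 2·b^2 + 2, 4·a^2 + 4·a·b + 1], [-3·b^2 - 5, -6·a·b + 2]].
At the point, J = [[-40.000, -4.000], [-32.000, 47.000]].
det J = -2008.000.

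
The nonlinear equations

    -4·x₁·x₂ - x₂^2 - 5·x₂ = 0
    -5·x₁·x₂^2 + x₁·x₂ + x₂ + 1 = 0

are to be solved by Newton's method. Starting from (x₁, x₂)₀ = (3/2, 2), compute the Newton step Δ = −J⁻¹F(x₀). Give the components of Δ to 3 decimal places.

(7.100, -5.520)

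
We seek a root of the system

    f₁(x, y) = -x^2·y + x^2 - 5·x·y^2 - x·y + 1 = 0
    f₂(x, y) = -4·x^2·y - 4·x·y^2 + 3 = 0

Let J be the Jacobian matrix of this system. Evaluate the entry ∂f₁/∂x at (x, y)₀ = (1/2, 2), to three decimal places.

-23.000

∂f₁/∂x = -2·x·y + 2·x - 5·y^2 - y.
At (1/2, 2) this is -23.000.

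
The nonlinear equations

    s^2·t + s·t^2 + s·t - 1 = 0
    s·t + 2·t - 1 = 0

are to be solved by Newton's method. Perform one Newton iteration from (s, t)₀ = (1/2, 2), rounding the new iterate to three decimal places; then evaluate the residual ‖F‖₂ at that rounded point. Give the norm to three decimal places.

0.986

At (1/2, 2): F = (2.500, 4.000).
Jacobian J = [[2·s·t + t^2 + t, s^2 + 2·s·t + s], [t, s + 2]].
At the point, J = [[8.000, 2.750], [2.000, 2.500]] (det J = 14.500).
Solving J·Δ = −F gives Δ = (0.328, -1.862).
Then the next iterate is (s, t)₁ = (0.828, 0.138).
Re-evaluating at (0.828, 0.138): F = (-0.77536, -0.60974), so ‖F‖₂ = 0.986.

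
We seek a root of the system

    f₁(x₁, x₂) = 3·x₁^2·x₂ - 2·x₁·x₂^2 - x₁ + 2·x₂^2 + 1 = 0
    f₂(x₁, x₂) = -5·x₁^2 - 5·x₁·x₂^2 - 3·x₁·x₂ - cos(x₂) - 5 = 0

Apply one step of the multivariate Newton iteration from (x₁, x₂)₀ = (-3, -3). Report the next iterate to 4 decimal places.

At (-3, -3): F = (-5.0000, 58.989992).
Jacobian J = [[6·x₁·x₂ - 2·x₂^2 - 1, 3·x₁^2 - 4·x₁·x₂ + 4·x₂], [-10·x₁ - 5·x₂^2 - 3·x₂, -10·x₁·x₂ - 3·x₁ + sin(x₂)]].
At the point, J = [[35.0000, -21.0000], [-6.0000, -81.141120]] (det J = -2965.939200).
Solving J·Δ = −F gives Δ = (0.5545, 0.6860).
Then the next iterate is (x₁, x₂)₁ = (-2.4455, -2.3140).

(-2.4455, -2.3140)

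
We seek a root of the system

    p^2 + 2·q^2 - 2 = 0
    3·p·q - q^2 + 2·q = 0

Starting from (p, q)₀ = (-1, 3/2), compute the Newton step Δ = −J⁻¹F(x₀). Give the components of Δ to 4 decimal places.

At (-1, 3/2): F = (3.5000, -3.7500).
Jacobian J = [[2·p, 4·q], [3·q, 3·p - 2·q + 2]].
At the point, J = [[-2.0000, 6.0000], [4.5000, -4.0000]] (det J = -19.0000).
Solving J·Δ = −F gives Δ = (0.4474, -0.4342).

(0.4474, -0.4342)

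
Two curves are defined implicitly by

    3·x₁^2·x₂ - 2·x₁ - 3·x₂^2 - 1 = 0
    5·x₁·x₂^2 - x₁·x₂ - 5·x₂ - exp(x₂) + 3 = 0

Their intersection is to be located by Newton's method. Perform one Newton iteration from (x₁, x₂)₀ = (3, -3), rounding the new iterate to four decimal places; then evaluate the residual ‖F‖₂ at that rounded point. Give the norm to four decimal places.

At (3, -3): F = (-115.0000, 161.950213).
Jacobian J = [[6·x₁·x₂ - 2, 3·x₁^2 - 6·x₂], [5·x₂^2 - x₂, 10·x₁·x₂ - x₁ - exp(x₂) - 5]].
At the point, J = [[-56.0000, 45.0000], [48.0000, -98.049787]] (det J = 3330.788076).
Solving J·Δ = −F gives Δ = (-1.1973, 1.0656).
Then the next iterate is (x₁, x₂)₁ = (1.8027, -1.9344).
Re-evaluating at (1.8027, -1.9344): F = (-34.689927, 49.742278), so ‖F‖₂ = 60.6439.

60.6439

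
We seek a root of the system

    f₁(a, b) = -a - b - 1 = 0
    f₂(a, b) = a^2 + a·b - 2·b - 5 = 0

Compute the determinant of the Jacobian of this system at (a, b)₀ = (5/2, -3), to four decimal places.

1.5000

J = [[-1, -1], [2·a + b, a - 2]].
At the point, J = [[-1.0000, -1.0000], [2.0000, 0.5000]].
det J = 1.5000.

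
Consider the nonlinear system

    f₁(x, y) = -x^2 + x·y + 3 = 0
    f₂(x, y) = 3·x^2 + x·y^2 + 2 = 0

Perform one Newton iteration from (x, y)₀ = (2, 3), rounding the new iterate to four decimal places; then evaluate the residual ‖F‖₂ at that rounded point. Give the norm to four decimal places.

At (2, 3): F = (5.0000, 32.0000).
Jacobian J = [[-2·x + y, x], [6·x + y^2, 2·x·y]].
At the point, J = [[-1.0000, 2.0000], [21.0000, 12.0000]] (det J = -54.0000).
Solving J·Δ = −F gives Δ = (-0.0741, -2.5370).
Then the next iterate is (x, y)₁ = (1.9259, 0.4630).
Re-evaluating at (1.9259, 0.4630): F = (0.182601, 13.540126), so ‖F‖₂ = 13.5414.

13.5414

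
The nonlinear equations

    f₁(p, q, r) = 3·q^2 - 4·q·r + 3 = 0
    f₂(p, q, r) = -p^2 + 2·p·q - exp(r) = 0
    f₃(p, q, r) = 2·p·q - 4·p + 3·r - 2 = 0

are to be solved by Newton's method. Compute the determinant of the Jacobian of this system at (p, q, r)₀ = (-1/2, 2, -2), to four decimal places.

J = [[0, 6·q - 4·r, -4·q], [-2·p + 2·q, 2·p, -exp(r)], [2·q - 4, 2·p, 3]].
At the point, J = [[0.0000, 20.0000, -8.0000], [5.0000, -1.0000, -0.135335], [0.0000, -1.0000, 3.0000]].
det J = -260.0000.

-260.0000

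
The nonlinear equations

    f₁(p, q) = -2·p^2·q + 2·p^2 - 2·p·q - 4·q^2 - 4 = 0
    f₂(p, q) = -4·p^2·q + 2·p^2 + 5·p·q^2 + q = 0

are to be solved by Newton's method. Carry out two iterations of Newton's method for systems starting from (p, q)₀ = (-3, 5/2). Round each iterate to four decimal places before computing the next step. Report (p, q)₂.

At (-3, 5/2): F = (-41.0000, -163.2500).
Jacobian J = [[-4·p·q + 4·p - 2·q, -2·p^2 - 2·p - 8·q], [-8·p·q + 4·p + 5·q^2, -4·p^2 + 10·p·q + 1]].
At the point, J = [[13.0000, -32.0000], [79.2500, -110.0000]] (det J = 1106.0000).
Solving J·Δ = −F gives Δ = (0.6456, -1.0190).
Then the next iterate is (p, q)₁ = (-2.3544, 1.4810).
Round to (-2.3544, 1.4810) and repeat: F = (-11.132269, -46.090760), J = [[1.567866, -18.225599], [29.444136, -56.041461]].
Δ = (0.4817, -0.5694), so (p, q)₂ = (-1.8727, 0.9116).

(-1.8727, 0.9116)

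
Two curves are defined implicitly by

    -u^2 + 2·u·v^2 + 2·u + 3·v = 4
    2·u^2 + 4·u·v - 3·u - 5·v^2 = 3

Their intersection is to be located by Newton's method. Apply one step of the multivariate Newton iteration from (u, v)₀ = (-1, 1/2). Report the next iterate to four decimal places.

(0.5563, -0.5035)

At (-1, 1/2): F = (-6.0000, -1.2500).
Jacobian J = [[-2·u + 2·v^2 + 2, 4·u·v + 3], [4·u + 4·v - 3, 4·u - 10·v]].
At the point, J = [[4.5000, 1.0000], [-5.0000, -9.0000]] (det J = -35.5000).
Solving J·Δ = −F gives Δ = (1.5563, -1.0035).
Then the next iterate is (u, v)₁ = (0.5563, -0.5035).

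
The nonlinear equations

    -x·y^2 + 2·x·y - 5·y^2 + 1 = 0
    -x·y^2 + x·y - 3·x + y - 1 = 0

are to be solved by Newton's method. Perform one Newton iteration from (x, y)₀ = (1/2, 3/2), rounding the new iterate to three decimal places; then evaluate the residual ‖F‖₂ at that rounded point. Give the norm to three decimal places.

At (1/2, 3/2): F = (-9.875, -1.375).
Jacobian J = [[-y^2 + 2·y, -2·x·y + 2·x - 10·y], [-y^2 + y - 3, -2·x·y + x + 1]].
At the point, J = [[0.750, -15.500], [-3.750, 0.000]] (det J = -58.125).
Solving J·Δ = −F gives Δ = (-0.367, -0.655).
Then the next iterate is (x, y)₁ = (0.133, 0.845).
Re-evaluating at (0.133, 0.845): F = (-2.44032, -0.53658), so ‖F‖₂ = 2.499.

2.499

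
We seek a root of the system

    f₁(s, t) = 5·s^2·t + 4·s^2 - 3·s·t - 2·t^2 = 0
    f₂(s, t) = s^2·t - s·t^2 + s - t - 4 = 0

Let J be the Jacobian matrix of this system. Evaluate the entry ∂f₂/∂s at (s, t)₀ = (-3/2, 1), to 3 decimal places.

-3.000

∂f₂/∂s = 2·s·t - t^2 + 1.
At (-3/2, 1) this is -3.000.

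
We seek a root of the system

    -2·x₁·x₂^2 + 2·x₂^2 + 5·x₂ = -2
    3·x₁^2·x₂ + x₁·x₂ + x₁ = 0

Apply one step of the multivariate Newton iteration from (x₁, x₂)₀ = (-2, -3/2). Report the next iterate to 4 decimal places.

(-1.2274, -1.1521)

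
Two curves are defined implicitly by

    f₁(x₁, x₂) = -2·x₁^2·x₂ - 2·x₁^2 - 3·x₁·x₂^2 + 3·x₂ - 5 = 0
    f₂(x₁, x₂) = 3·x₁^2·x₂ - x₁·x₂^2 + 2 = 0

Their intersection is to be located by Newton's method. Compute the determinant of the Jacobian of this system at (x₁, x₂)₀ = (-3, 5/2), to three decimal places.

2514.000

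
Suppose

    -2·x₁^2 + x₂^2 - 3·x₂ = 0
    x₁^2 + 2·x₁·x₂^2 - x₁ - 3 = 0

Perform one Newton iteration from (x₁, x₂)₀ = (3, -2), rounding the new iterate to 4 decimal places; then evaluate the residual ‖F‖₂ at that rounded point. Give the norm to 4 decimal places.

7.2218

At (3, -2): F = (-8.0000, 27.0000).
Jacobian J = [[-4·x₁, 2·x₂ - 3], [2·x₁ + 2·x₂^2 - 1, 4·x₁·x₂]].
At the point, J = [[-12.0000, -7.0000], [13.0000, -24.0000]] (det J = 379.0000).
Solving J·Δ = −F gives Δ = (-1.0053, 0.5805).
Then the next iterate is (x₁, x₂)₁ = (1.9947, -1.4195).
Re-evaluating at (1.9947, -1.4195): F = (-1.684176, 7.022690), so ‖F‖₂ = 7.2218.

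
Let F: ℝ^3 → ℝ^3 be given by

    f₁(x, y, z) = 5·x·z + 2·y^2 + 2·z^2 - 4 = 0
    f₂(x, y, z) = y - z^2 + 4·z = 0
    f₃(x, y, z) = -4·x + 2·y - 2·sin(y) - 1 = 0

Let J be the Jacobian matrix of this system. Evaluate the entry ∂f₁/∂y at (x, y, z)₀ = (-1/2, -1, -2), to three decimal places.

∂f₁/∂y = 4·y.
At (-1/2, -1, -2) this is -4.000.

-4.000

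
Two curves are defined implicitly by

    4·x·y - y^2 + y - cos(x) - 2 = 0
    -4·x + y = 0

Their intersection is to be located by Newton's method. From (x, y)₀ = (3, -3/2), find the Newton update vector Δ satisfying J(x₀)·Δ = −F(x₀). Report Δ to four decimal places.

At (3, -3/2): F = (-22.760008, -13.5000).
Jacobian J = [[4·y + sin(x), 4·x - 2·y + 1], [-4, 1]].
At the point, J = [[-5.858880, 16.0000], [-4.0000, 1.0000]] (det J = 58.141120).
Solving J·Δ = −F gives Δ = (-3.3236, 0.2055).

(-3.3236, 0.2055)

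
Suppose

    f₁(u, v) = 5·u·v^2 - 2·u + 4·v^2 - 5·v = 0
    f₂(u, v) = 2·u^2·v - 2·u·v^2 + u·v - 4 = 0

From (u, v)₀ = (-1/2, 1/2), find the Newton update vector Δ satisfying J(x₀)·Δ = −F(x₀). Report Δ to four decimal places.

(-3.3529, 0.3971)

At (-1/2, 1/2): F = (-1.1250, -3.7500).
Jacobian J = [[5·v^2 - 2, 10·u·v + 8·v - 5], [4·u·v - 2·v^2 + v, 2·u^2 - 4·u·v + u]].
At the point, J = [[-0.7500, -3.5000], [-1.0000, 1.0000]] (det J = -4.2500).
Solving J·Δ = −F gives Δ = (-3.3529, 0.3971).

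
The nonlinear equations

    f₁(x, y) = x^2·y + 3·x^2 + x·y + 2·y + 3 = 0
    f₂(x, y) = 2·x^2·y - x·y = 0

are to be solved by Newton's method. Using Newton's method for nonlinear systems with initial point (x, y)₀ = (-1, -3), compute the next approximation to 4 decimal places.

At (-1, -3): F = (0.0000, -9.0000).
Jacobian J = [[2·x·y + 6·x + y, x^2 + x + 2], [4·x·y - y, 2·x^2 - x]].
At the point, J = [[-3.0000, 2.0000], [15.0000, 3.0000]] (det J = -39.0000).
Solving J·Δ = −F gives Δ = (0.4615, 0.6923).
Then the next iterate is (x, y)₁ = (-0.5385, -2.3077).

(-0.5385, -2.3077)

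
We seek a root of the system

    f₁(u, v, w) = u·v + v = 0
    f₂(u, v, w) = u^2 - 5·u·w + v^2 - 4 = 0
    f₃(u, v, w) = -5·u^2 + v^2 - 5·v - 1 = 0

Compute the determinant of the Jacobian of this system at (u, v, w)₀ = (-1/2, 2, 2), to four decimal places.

J = [[v, u + 1, 0], [2·u - 5·w, 2·v, -5·u], [-10·u, 2·v - 5, 0]].
At the point, J = [[2.0000, 0.5000, 0.0000], [-11.0000, 4.0000, 2.5000], [5.0000, -1.0000, 0.0000]].
det J = 11.2500.

11.2500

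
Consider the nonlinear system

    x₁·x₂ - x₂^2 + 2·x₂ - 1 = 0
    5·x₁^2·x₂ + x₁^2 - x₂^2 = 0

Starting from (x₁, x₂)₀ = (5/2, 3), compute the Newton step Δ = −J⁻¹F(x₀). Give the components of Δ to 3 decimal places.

At (5/2, 3): F = (3.500, 91.000).
Jacobian J = [[x₂, x₁ - 2·x₂ + 2], [10·x₁·x₂ + 2·x₁, 5·x₁^2 - 2·x₂]].
At the point, J = [[3.000, -1.500], [80.000, 25.250]] (det J = 195.750).
Solving J·Δ = −F gives Δ = (-1.149, 0.036).

(-1.149, 0.036)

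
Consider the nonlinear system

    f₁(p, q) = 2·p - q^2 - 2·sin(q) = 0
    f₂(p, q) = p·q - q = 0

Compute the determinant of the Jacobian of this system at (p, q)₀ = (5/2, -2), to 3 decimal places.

12.665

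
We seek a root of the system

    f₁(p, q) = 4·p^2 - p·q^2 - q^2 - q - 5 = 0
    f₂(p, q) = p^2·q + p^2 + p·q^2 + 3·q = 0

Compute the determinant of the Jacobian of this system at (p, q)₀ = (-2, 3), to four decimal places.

J = [[8·p - q^2, -2·p·q - 2·q - 1], [2·p·q + 2·p + q^2, p^2 + 2·p·q + 3]].
At the point, J = [[-25.0000, 5.0000], [-7.0000, -5.0000]].
det J = 160.0000.

160.0000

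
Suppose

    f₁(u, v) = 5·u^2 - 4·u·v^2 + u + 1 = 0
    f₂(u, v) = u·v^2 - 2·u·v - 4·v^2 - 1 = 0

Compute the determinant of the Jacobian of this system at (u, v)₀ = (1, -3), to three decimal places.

J = [[10·u - 4·v^2 + 1, -8·u·v], [v^2 - 2·v, 2·u·v - 2·u - 8·v]].
At the point, J = [[-25.000, 24.000], [15.000, 16.000]].
det J = -760.000.

-760.000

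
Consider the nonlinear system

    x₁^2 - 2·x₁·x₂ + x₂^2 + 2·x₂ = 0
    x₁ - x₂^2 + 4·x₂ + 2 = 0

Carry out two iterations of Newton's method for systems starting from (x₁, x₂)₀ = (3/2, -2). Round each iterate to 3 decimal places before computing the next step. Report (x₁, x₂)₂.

(0.699, -0.604)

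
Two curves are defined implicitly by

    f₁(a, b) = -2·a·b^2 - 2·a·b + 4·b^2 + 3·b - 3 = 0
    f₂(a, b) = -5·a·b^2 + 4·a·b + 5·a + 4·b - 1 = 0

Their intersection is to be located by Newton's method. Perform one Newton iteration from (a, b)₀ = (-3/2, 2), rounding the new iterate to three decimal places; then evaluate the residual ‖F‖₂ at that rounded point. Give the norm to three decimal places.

45.925

At (-3/2, 2): F = (37.000, 17.500).
Jacobian J = [[-2·b^2 - 2·b, -4·a·b - 2·a + 8·b + 3], [-5·b^2 + 4·b + 5, -10·a·b + 4·a + 4]].
At the point, J = [[-12.000, 34.000], [-7.000, 28.000]] (det J = -98.000).
Solving J·Δ = −F gives Δ = (4.500, 0.500).
Then the next iterate is (a, b)₁ = (3.000, 2.500).
Re-evaluating at (3.000, 2.500): F = (-23.000, -39.750), so ‖F‖₂ = 45.925.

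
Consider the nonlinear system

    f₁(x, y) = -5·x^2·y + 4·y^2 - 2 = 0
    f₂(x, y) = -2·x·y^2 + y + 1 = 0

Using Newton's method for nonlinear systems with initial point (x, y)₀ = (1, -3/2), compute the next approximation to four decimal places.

(0.4211, -1.1579)

At (1, -3/2): F = (14.5000, -5.0000).
Jacobian J = [[-10·x·y, -5·x^2 + 8·y], [-2·y^2, -4·x·y + 1]].
At the point, J = [[15.0000, -17.0000], [-4.5000, 7.0000]] (det J = 28.5000).
Solving J·Δ = −F gives Δ = (-0.5789, 0.3421).
Then the next iterate is (x, y)₁ = (0.4211, -1.1579).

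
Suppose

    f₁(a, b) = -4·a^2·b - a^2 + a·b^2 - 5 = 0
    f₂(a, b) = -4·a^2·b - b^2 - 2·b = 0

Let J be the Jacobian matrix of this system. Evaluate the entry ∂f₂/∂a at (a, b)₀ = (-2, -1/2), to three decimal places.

-8.000

∂f₂/∂a = -8·a·b.
At (-2, -1/2) this is -8.000.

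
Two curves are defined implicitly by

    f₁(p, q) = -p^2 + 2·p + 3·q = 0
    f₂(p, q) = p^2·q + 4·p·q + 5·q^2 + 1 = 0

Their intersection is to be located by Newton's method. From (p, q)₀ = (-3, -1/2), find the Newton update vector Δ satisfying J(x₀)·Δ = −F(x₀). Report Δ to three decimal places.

(1.802, 0.694)

At (-3, -1/2): F = (-16.500, 3.750).
Jacobian J = [[-2·p + 2, 3], [2·p·q + 4·q, p^2 + 4·p + 10·q]].
At the point, J = [[8.000, 3.000], [1.000, -8.000]] (det J = -67.000).
Solving J·Δ = −F gives Δ = (1.802, 0.694).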